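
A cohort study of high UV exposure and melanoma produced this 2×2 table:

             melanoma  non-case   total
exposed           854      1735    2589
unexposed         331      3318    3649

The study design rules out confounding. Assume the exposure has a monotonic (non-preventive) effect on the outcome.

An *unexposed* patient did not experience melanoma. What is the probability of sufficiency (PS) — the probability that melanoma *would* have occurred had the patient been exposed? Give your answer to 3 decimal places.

p₁ = P(outcome | exposed) = 854/2589 = 0.32986
p₀ = P(outcome | unexposed) = 331/3649 = 0.09071
Under exogeneity and monotonicity, PS = (p₁ − p₀) / (1 − p₀).
PS = (0.32986 − 0.09071) / (1 − 0.09071) = 0.23915 / 0.90929 ≈ 0.2630

PS ≈ 0.263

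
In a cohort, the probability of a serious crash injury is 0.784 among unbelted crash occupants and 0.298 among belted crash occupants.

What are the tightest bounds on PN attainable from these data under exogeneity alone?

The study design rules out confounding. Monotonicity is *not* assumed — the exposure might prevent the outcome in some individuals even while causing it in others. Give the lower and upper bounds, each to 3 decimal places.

Let p₁ = 0.784, p₀ = 0.298.
Under exogeneity alone the bounds on PN are max{0,(p₁−p₀)/p₁} ≤ PN ≤ min{1,(1−p₀)/p₁}.
  lower = (p₁ − p₀)/p₁ = 0.486 / 0.784 ≈ 0.6199
  upper = min{1, (1 − p₀)/p₁} = 0.702 / 0.784 ≈ 0.8954

0.620 ≤ PN ≤ 0.895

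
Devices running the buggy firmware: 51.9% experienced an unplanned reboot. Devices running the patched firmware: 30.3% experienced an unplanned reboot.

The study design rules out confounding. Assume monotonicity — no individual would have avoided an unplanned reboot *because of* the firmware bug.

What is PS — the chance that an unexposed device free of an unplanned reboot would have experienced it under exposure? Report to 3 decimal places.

p₁ = 0.519, p₀ = 0.303.
Under exogeneity and monotonicity, PS = (p₁ − p₀) / (1 − p₀).
PS = (0.519 − 0.303) / (1 − 0.303) = 0.216 / 0.697 ≈ 0.3099

PS ≈ 0.310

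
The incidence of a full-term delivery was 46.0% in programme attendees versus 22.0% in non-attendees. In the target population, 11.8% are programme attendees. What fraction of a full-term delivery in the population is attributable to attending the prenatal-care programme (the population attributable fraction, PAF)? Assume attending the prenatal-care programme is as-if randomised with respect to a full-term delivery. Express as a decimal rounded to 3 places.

PAF ≈ 0.114

p₁ = 0.46, p₀ = 0.22.
Overall risk P(Y=1) = π·p₁ + (1−π)·p₀ = 0.118×0.46 + 0.882×0.22 = 0.24832.
Under exogeneity, PAF = [P(Y=1) − p₀] / P(Y=1).
PAF = (0.24832 − 0.22) / 0.24832 ≈ 0.1140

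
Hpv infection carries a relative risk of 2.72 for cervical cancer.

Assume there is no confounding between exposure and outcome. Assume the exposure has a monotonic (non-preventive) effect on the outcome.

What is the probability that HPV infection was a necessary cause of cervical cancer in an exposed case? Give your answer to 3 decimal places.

Under exogeneity and monotonicity, PN = (RR − 1) / RR = 1 − 1/RR.
PN = (2.72 − 1) / 2.72 = 1.72 / 2.72 ≈ 0.6324

PN ≈ 0.632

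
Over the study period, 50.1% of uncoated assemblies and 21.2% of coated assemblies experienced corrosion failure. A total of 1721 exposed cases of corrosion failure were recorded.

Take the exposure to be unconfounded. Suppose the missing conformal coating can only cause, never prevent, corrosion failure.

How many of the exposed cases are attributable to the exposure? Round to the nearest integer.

p₁ = 0.501, p₀ = 0.212.
PN = (p₁ − p₀)/p₁ = (0.501 − 0.212) / 0.501 ≈ 0.57685.
Attributable cases ≈ PN × (exposed cases) = 0.57685 × 1721 ≈ 992.75.

about 993 cases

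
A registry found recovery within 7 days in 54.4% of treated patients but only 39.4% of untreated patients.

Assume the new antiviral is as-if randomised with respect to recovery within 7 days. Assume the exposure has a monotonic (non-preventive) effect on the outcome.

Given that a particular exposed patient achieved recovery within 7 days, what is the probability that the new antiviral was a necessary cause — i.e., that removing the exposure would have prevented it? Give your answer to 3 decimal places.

p₁ = 0.544, p₀ = 0.394.
Under exogeneity and monotonicity, PN = (p₁ − p₀) / p₁.
PN = (0.544 − 0.394) / 0.544 = 0.15 / 0.544 ≈ 0.2757

PN ≈ 0.276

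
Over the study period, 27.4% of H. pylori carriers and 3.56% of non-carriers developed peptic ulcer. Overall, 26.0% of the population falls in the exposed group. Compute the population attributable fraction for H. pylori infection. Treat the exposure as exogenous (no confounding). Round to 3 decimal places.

PAF ≈ 0.635

p₁ = 0.274, p₀ = 0.0356.
Overall risk P(Y=1) = π·p₁ + (1−π)·p₀ = 0.26×0.274 + 0.74×0.0356 = 0.097584.
Under exogeneity, PAF = [P(Y=1) − p₀] / P(Y=1).
PAF = (0.097584 − 0.0356) / 0.097584 ≈ 0.6352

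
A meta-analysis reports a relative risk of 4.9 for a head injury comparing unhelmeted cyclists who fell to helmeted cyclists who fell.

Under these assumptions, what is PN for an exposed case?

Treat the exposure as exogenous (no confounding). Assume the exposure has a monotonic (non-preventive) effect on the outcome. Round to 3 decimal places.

Under exogeneity and monotonicity, PN = (RR − 1) / RR = 1 − 1/RR.
PN = (4.9 − 1) / 4.9 = 3.9 / 4.9 ≈ 0.7959

PN ≈ 0.796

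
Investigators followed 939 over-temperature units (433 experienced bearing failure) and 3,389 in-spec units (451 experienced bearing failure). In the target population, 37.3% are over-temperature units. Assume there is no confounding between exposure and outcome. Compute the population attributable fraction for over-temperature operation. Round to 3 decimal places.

p₁ = P(outcome | exposed) = 433/939 = 0.46113
p₀ = P(outcome | unexposed) = 451/3389 = 0.13308
Overall risk P(Y=1) = π·p₁ + (1−π)·p₀ = 0.373×0.46113 + 0.627×0.13308 = 0.25544.
Under exogeneity, PAF = [P(Y=1) − p₀] / P(Y=1).
PAF = (0.25544 − 0.13308) / 0.25544 ≈ 0.4790

PAF ≈ 0.479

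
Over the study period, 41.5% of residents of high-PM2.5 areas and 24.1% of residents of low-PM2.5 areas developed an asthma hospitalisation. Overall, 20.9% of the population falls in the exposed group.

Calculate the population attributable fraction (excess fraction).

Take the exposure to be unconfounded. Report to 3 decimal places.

PAF ≈ 0.131

p₁ = 0.415, p₀ = 0.241.
Overall risk P(Y=1) = π·p₁ + (1−π)·p₀ = 0.209×0.415 + 0.791×0.241 = 0.27737.
Under exogeneity, PAF = [P(Y=1) − p₀] / P(Y=1).
PAF = (0.27737 − 0.241) / 0.27737 ≈ 0.1311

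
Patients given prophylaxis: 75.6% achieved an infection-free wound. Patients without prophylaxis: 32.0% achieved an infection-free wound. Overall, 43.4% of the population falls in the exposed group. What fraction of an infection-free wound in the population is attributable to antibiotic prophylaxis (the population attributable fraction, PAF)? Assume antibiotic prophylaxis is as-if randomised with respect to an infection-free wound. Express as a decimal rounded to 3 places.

PAF ≈ 0.372

p₁ = 0.756, p₀ = 0.32.
Overall risk P(Y=1) = π·p₁ + (1−π)·p₀ = 0.434×0.756 + 0.566×0.32 = 0.50922.
Under exogeneity, PAF = [P(Y=1) − p₀] / P(Y=1).
PAF = (0.50922 − 0.32) / 0.50922 ≈ 0.3716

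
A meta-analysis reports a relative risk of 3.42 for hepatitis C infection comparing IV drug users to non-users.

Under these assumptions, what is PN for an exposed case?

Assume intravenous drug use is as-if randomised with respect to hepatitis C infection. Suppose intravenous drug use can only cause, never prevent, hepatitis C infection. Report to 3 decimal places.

Under exogeneity and monotonicity, PN = (RR − 1) / RR = 1 − 1/RR.
PN = (3.42 − 1) / 3.42 = 2.42 / 3.42 ≈ 0.7076

PN ≈ 0.708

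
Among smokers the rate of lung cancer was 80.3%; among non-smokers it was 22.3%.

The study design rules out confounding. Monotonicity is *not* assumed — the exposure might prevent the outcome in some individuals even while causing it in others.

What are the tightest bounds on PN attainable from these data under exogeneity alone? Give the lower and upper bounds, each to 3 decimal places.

p₁ = 0.803, p₀ = 0.223.
Under exogeneity alone the bounds on PN are max{0,(p₁−p₀)/p₁} ≤ PN ≤ min{1,(1−p₀)/p₁}.
  lower = (p₁ − p₀)/p₁ = 0.58 / 0.803 ≈ 0.7223
  upper = min{1, (1 − p₀)/p₁} = 0.777 / 0.803 ≈ 0.9676

0.722 ≤ PN ≤ 0.968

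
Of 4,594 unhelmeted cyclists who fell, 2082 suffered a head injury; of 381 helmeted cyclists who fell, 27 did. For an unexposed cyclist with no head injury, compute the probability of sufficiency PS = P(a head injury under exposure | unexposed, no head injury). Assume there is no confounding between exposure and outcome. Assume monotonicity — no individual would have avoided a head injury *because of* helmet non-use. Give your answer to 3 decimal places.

p₁ = P(outcome | exposed) = 2082/4594 = 0.4532
p₀ = P(outcome | unexposed) = 27/381 = 0.070866
Under exogeneity and monotonicity, PS = (p₁ − p₀) / (1 − p₀).
PS = (0.4532 − 0.070866) / (1 − 0.070866) = 0.38233 / 0.92913 ≈ 0.4115

PS ≈ 0.411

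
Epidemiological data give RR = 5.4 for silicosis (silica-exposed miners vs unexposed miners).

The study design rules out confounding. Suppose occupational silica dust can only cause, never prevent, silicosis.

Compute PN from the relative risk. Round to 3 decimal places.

PN ≈ 0.815

Under exogeneity and monotonicity, PN = (RR − 1) / RR = 1 − 1/RR.
PN = (5.4 − 1) / 5.4 = 4.4 / 5.4 ≈ 0.8148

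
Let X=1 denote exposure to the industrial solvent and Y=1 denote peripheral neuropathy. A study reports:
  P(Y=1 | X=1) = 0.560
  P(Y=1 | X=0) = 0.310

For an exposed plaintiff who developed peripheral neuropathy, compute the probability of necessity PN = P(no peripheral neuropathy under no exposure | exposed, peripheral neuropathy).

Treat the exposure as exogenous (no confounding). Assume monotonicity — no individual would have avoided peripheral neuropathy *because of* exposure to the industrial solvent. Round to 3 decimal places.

Let p₁ = 0.56, p₀ = 0.31.
Under exogeneity and monotonicity, PN = (p₁ − p₀) / p₁.
PN = (0.56 − 0.31) / 0.56 = 0.25 / 0.56 ≈ 0.4464

PN ≈ 0.446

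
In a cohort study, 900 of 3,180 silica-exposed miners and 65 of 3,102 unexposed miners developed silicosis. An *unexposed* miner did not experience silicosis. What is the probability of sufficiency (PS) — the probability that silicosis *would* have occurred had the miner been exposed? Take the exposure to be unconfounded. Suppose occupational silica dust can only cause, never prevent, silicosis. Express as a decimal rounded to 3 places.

p₁ = P(outcome | exposed) = 900/3180 = 0.28302
p₀ = P(outcome | unexposed) = 65/3102 = 0.020954
Under exogeneity and monotonicity, PS = (p₁ − p₀) / (1 − p₀).
PS = (0.28302 − 0.020954) / (1 − 0.020954) = 0.26206 / 0.97905 ≈ 0.2677

PS ≈ 0.268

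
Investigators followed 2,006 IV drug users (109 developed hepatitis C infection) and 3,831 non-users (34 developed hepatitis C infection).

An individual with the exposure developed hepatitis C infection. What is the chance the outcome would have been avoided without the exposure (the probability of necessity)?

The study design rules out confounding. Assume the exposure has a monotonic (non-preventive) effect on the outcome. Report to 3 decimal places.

PN ≈ 0.837

p₁ = P(outcome | exposed) = 109/2006 = 0.054337
p₀ = P(outcome | unexposed) = 34/3831 = 0.008875
Under exogeneity and monotonicity, PN = (p₁ − p₀) / p₁.
PN = (0.054337 − 0.008875) / 0.054337 = 0.045462 / 0.054337 ≈ 0.8367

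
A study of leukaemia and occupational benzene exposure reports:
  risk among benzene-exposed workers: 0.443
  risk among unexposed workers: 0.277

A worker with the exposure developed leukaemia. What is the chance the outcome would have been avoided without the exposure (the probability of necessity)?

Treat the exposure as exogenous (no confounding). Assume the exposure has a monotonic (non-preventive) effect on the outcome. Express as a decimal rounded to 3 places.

PN ≈ 0.375

Let p₁ = 0.443, p₀ = 0.277.
Under exogeneity and monotonicity, PN = (p₁ − p₀) / p₁.
PN = (0.443 − 0.277) / 0.443 = 0.166 / 0.443 ≈ 0.3747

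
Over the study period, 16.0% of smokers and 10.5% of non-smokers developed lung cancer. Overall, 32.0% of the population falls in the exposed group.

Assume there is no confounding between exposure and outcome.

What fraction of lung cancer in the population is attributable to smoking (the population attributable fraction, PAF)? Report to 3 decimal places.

p₁ = 0.16, p₀ = 0.105.
Overall risk P(Y=1) = π·p₁ + (1−π)·p₀ = 0.32×0.16 + 0.68×0.105 = 0.1226.
Under exogeneity, PAF = [P(Y=1) − p₀] / P(Y=1).
PAF = (0.1226 − 0.105) / 0.1226 ≈ 0.1436

PAF ≈ 0.144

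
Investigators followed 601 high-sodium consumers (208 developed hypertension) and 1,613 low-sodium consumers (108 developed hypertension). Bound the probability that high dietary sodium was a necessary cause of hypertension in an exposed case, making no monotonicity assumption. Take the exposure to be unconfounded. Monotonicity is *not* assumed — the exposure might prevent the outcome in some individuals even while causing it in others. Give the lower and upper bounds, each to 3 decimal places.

0.807 ≤ PN ≤ 1.000

p₁ = P(outcome | exposed) = 208/601 = 0.34609
p₀ = P(outcome | unexposed) = 108/1613 = 0.066956
Under exogeneity alone the bounds on PN are max{0,(p₁−p₀)/p₁} ≤ PN ≤ min{1,(1−p₀)/p₁}.
  lower = (p₁ − p₀)/p₁ = 0.27913 / 0.34609 ≈ 0.8065
  upper = min{1, (1 − p₀)/p₁} = 0.93304 / 0.34609 ≈ 2.6960 → capped at 1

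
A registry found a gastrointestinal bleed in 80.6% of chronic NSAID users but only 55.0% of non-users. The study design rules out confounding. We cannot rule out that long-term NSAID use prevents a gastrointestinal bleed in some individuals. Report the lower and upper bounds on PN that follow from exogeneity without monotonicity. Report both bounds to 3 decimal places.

0.318 ≤ PN ≤ 0.558

p₁ = 0.806, p₀ = 0.55.
Under exogeneity alone the bounds on PN are max{0,(p₁−p₀)/p₁} ≤ PN ≤ min{1,(1−p₀)/p₁}.
  lower = (p₁ − p₀)/p₁ = 0.256 / 0.806 ≈ 0.3176
  upper = min{1, (1 − p₀)/p₁} = 0.45 / 0.806 ≈ 0.5583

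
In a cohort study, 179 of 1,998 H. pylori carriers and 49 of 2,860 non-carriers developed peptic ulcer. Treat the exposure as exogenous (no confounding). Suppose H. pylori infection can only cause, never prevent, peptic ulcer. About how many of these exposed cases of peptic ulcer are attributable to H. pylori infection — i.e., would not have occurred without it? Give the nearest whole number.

p₁ = P(outcome | exposed) = 179/1998 = 0.08959
p₀ = P(outcome | unexposed) = 49/2860 = 0.017133
PN = (p₁ − p₀)/p₁ = (0.08959 − 0.017133) / 0.08959 ≈ 0.80876.
Attributable cases ≈ PN × (exposed cases) = 0.80876 × 179 ≈ 144.77.

about 145 cases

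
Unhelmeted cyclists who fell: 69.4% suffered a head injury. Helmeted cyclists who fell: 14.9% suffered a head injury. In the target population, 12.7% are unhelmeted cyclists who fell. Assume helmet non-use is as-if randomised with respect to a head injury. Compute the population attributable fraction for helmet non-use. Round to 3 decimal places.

PAF ≈ 0.317

p₁ = 0.694, p₀ = 0.149.
Overall risk P(Y=1) = π·p₁ + (1−π)·p₀ = 0.127×0.694 + 0.873×0.149 = 0.21821.
Under exogeneity, PAF = [P(Y=1) − p₀] / P(Y=1).
PAF = (0.21821 − 0.149) / 0.21821 ≈ 0.3172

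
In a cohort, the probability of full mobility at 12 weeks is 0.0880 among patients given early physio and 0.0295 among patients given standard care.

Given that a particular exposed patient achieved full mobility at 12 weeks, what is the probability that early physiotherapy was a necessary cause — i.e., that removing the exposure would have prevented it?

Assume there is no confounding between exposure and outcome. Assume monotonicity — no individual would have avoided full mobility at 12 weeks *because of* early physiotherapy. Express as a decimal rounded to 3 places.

PN ≈ 0.665

Let p₁ = 0.088, p₀ = 0.0295.
Under exogeneity and monotonicity, PN = (p₁ − p₀) / p₁.
PN = (0.088 − 0.0295) / 0.088 = 0.0585 / 0.088 ≈ 0.6648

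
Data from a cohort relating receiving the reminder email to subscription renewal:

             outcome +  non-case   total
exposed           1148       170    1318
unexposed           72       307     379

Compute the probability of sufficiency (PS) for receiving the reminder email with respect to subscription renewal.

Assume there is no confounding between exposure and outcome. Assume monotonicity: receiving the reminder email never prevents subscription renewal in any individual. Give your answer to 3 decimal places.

p₁ = P(outcome | exposed) = 1148/1318 = 0.87102
p₀ = P(outcome | unexposed) = 72/379 = 0.18997
Under exogeneity and monotonicity, PS = (p₁ − p₀)/(1 − p₀).
PS = (0.87102 − 0.18997) / 0.81003 ≈ 0.8408

PS ≈ 0.841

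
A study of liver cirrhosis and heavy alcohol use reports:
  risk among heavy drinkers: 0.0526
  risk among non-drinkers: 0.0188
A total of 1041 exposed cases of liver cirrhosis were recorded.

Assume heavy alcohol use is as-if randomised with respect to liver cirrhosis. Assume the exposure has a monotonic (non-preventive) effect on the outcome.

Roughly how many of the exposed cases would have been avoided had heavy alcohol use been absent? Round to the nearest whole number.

Let p₁ = 0.0526, p₀ = 0.0188.
PN = (p₁ − p₀)/p₁ = (0.0526 − 0.0188) / 0.0526 ≈ 0.64259.
Attributable cases ≈ PN × (exposed cases) = 0.64259 × 1041 ≈ 668.93.

about 669 cases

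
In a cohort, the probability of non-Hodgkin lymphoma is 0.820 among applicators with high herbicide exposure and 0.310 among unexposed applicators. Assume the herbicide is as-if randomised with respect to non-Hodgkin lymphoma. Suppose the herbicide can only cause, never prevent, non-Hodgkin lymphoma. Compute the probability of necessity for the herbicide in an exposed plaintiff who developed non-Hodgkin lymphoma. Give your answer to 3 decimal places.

PN ≈ 0.622

Let p₁ = 0.82, p₀ = 0.31.
Under exogeneity and monotonicity, PN = (p₁ − p₀) / p₁.
PN = (0.82 − 0.31) / 0.82 = 0.51 / 0.82 ≈ 0.6220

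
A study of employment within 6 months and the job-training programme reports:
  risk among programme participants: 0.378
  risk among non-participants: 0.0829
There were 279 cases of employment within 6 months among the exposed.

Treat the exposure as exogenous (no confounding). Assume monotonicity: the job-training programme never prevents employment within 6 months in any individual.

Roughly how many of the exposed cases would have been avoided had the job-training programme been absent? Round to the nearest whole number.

Let p₁ = 0.378, p₀ = 0.0829.
PN = (p₁ − p₀)/p₁ = (0.378 − 0.0829) / 0.378 ≈ 0.78069.
Attributable cases ≈ PN × (exposed cases) = 0.78069 × 279 ≈ 217.81.

about 218 cases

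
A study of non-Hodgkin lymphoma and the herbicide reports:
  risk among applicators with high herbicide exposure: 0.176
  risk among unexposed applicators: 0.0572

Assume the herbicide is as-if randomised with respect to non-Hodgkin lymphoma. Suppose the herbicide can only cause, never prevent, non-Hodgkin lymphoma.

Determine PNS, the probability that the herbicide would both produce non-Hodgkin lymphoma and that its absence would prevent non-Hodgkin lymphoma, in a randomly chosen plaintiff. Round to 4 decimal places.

PNS ≈ 0.1188

Let p₁ = 0.176, p₀ = 0.0572.
Under exogeneity and monotonicity, PNS = p₁ − p₀.
PNS = 0.176 − 0.0572 = 0.1188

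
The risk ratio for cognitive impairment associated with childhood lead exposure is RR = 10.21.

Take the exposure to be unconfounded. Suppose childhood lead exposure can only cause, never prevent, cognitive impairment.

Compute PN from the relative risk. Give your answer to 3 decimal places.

Under exogeneity and monotonicity, PN = (RR − 1) / RR = 1 − 1/RR.
PN = (10.21 − 1) / 10.21 = 9.21 / 10.21 ≈ 0.9021

PN ≈ 0.902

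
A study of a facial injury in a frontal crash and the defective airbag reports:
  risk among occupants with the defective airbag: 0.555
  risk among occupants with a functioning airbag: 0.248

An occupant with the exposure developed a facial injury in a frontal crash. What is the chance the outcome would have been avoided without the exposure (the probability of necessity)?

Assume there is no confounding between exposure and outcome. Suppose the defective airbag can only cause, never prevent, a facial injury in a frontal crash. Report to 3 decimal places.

Let p₁ = 0.555, p₀ = 0.248.
Under exogeneity and monotonicity, PN = (p₁ − p₀) / p₁.
PN = (0.555 − 0.248) / 0.555 = 0.307 / 0.555 ≈ 0.5532

PN ≈ 0.553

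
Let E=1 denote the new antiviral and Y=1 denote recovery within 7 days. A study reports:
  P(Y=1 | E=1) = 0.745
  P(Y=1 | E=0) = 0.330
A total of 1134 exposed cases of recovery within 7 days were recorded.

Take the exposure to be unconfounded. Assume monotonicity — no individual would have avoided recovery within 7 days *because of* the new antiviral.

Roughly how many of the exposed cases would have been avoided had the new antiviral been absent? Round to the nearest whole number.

about 632 cases

Let p₁ = 0.745, p₀ = 0.33.
PN = (p₁ − p₀)/p₁ = (0.745 − 0.33) / 0.745 ≈ 0.55705.
Attributable cases ≈ PN × (exposed cases) = 0.55705 × 1134 ≈ 631.69.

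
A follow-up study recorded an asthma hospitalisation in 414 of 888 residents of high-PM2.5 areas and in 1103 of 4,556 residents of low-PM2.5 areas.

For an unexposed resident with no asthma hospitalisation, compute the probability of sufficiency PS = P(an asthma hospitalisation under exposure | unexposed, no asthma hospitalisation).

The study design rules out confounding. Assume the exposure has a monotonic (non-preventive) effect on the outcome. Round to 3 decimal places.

PS ≈ 0.296

p₁ = P(outcome | exposed) = 414/888 = 0.46622
p₀ = P(outcome | unexposed) = 1103/4556 = 0.2421
Under exogeneity and monotonicity, PS = (p₁ − p₀) / (1 − p₀).
PS = (0.46622 − 0.2421) / (1 − 0.2421) = 0.22412 / 0.7579 ≈ 0.2957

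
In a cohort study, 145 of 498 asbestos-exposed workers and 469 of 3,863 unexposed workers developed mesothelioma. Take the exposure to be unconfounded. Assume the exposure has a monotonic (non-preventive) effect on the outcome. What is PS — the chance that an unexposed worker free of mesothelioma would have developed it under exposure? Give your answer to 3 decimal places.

PS ≈ 0.193

p₁ = P(outcome | exposed) = 145/498 = 0.29116
p₀ = P(outcome | unexposed) = 469/3863 = 0.12141
Under exogeneity and monotonicity, PS = (p₁ − p₀) / (1 − p₀).
PS = (0.29116 − 0.12141) / (1 − 0.12141) = 0.16976 / 0.87859 ≈ 0.1932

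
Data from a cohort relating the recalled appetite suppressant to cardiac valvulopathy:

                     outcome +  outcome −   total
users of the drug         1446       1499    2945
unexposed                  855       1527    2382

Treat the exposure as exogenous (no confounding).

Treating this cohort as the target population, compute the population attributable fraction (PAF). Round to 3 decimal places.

PAF ≈ 0.169

p₁ = P(outcome | exposed) = 1446/2945 = 0.491
p₀ = P(outcome | unexposed) = 855/2382 = 0.35894
Exposure prevalence π = 2945/5327 = 0.55284; overall risk P(Y=1) = 0.43195.
Under exogeneity, PAF = [P(Y=1) − p₀]/P(Y=1).
PAF = (0.43195 − 0.35894) / 0.43195 ≈ 0.1690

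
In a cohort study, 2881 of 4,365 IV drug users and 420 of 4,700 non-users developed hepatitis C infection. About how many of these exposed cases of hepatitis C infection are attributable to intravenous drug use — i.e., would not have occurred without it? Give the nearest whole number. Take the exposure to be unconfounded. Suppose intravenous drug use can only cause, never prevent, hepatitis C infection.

about 2491 cases

p₁ = P(outcome | exposed) = 2881/4365 = 0.66002
p₀ = P(outcome | unexposed) = 420/4700 = 0.089362
PN = (p₁ − p₀)/p₁ = (0.66002 − 0.089362) / 0.66002 ≈ 0.86461.
Attributable cases ≈ PN × (exposed cases) = 0.86461 × 2881 ≈ 2490.94.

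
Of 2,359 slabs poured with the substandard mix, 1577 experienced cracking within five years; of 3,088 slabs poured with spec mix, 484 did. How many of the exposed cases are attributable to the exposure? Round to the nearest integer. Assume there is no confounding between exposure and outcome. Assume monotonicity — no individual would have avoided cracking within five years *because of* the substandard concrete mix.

about 1207 cases

p₁ = P(outcome | exposed) = 1577/2359 = 0.6685
p₀ = P(outcome | unexposed) = 484/3088 = 0.15674
PN = (p₁ − p₀)/p₁ = (0.6685 − 0.15674) / 0.6685 ≈ 0.76554.
Attributable cases ≈ PN × (exposed cases) = 0.76554 × 1577 ≈ 1207.26.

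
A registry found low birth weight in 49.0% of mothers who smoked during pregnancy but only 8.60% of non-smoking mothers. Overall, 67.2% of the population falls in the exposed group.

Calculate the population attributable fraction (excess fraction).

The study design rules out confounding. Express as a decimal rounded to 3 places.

PAF ≈ 0.759

p₁ = 0.49, p₀ = 0.086.
Overall risk P(Y=1) = π·p₁ + (1−π)·p₀ = 0.672×0.49 + 0.328×0.086 = 0.35749.
Under exogeneity, PAF = [P(Y=1) − p₀] / P(Y=1).
PAF = (0.35749 − 0.086) / 0.35749 ≈ 0.7594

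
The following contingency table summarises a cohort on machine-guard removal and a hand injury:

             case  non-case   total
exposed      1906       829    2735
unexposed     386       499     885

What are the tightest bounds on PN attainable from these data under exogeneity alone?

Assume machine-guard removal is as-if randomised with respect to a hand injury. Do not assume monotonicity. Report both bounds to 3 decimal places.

p₁ = P(outcome | exposed) = 1906/2735 = 0.69689
p₀ = P(outcome | unexposed) = 386/885 = 0.43616
Under exogeneity alone the bounds on PN are max{0,(p₁−p₀)/p₁} ≤ PN ≤ min{1,(1−p₀)/p₁}.
  lower = (p₁ − p₀)/p₁ = 0.26073 / 0.69689 ≈ 0.3741
  upper = min{1, (1 − p₀)/p₁} = 0.56384 / 0.69689 ≈ 0.8091

0.374 ≤ PN ≤ 0.809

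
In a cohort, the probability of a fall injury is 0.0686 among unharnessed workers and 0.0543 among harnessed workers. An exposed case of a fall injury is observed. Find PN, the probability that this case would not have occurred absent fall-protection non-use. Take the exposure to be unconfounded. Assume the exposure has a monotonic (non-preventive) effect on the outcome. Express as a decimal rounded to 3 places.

Let p₁ = 0.0686, p₀ = 0.0543.
Under exogeneity and monotonicity, PN = (p₁ − p₀) / p₁.
PN = (0.0686 − 0.0543) / 0.0686 = 0.0143 / 0.0686 ≈ 0.2085

PN ≈ 0.208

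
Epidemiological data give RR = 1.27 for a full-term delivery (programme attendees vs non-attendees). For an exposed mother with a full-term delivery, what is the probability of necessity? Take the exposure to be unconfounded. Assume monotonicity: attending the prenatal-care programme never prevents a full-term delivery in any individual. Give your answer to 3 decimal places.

Under exogeneity and monotonicity, PN = (RR − 1) / RR = 1 − 1/RR.
PN = (1.27 − 1) / 1.27 = 0.27 / 1.27 ≈ 0.2126

PN ≈ 0.213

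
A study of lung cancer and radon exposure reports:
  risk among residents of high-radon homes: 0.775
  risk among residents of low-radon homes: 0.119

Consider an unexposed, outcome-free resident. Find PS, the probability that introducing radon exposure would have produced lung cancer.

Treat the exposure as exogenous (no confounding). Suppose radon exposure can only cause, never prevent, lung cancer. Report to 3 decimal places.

PS ≈ 0.745

Let p₁ = 0.775, p₀ = 0.119.
Under exogeneity and monotonicity, PS = (p₁ − p₀) / (1 − p₀).
PS = (0.775 − 0.119) / (1 − 0.119) = 0.656 / 0.881 ≈ 0.7446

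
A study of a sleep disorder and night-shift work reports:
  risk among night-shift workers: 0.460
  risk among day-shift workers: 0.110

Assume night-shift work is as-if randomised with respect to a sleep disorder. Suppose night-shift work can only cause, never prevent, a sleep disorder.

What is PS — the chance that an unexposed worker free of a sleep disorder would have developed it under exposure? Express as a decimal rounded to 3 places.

PS ≈ 0.393

Let p₁ = 0.46, p₀ = 0.11.
Under exogeneity and monotonicity, PS = (p₁ − p₀) / (1 − p₀).
PS = (0.46 − 0.11) / (1 − 0.11) = 0.35 / 0.89 ≈ 0.3933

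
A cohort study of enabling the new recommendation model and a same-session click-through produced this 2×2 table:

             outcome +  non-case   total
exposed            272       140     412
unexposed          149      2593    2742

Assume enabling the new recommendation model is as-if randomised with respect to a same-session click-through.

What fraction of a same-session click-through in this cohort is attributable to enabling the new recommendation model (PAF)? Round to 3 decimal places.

p₁ = P(outcome | exposed) = 272/412 = 0.66019
p₀ = P(outcome | unexposed) = 149/2742 = 0.05434
Exposure prevalence π = 412/3154 = 0.13063; overall risk P(Y=1) = 0.13348.
Under exogeneity, PAF = [P(Y=1) − p₀]/P(Y=1).
PAF = (0.13348 − 0.05434) / 0.13348 ≈ 0.5929

PAF ≈ 0.593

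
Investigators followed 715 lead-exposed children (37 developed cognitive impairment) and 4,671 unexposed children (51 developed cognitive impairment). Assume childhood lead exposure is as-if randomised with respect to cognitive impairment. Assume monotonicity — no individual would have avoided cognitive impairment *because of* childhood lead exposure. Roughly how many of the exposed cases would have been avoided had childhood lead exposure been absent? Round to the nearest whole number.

p₁ = P(outcome | exposed) = 37/715 = 0.051748
p₀ = P(outcome | unexposed) = 51/4671 = 0.010918
PN = (p₁ − p₀)/p₁ = (0.051748 − 0.010918) / 0.051748 ≈ 0.78901.
Attributable cases ≈ PN × (exposed cases) = 0.78901 × 37 ≈ 29.19.

about 29 cases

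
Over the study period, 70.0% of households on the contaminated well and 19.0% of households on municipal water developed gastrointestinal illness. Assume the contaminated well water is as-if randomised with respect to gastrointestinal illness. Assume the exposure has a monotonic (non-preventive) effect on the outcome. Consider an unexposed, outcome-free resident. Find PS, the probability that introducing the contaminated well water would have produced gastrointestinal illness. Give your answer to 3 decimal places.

PS ≈ 0.630

p₁ = 0.7, p₀ = 0.19.
Under exogeneity and monotonicity, PS = (p₁ − p₀) / (1 − p₀).
PS = (0.7 − 0.19) / (1 − 0.19) = 0.51 / 0.81 ≈ 0.6296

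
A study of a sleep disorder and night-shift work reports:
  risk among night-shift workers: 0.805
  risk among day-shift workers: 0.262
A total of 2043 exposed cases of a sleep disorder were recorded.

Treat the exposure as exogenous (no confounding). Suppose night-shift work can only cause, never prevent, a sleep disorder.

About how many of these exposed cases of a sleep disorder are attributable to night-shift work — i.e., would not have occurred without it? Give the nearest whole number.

Let p₁ = 0.805, p₀ = 0.262.
PN = (p₁ − p₀)/p₁ = (0.805 − 0.262) / 0.805 ≈ 0.67453.
Attributable cases ≈ PN × (exposed cases) = 0.67453 × 2043 ≈ 1378.07.

about 1378 cases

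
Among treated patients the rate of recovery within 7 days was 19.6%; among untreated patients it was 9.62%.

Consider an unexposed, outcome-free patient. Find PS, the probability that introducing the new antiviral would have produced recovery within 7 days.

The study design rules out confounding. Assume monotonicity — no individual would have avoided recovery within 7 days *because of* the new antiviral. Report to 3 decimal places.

PS ≈ 0.110

p₁ = 0.196, p₀ = 0.0962.
Under exogeneity and monotonicity, PS = (p₁ − p₀) / (1 − p₀).
PS = (0.196 − 0.0962) / (1 − 0.0962) = 0.0998 / 0.9038 ≈ 0.1104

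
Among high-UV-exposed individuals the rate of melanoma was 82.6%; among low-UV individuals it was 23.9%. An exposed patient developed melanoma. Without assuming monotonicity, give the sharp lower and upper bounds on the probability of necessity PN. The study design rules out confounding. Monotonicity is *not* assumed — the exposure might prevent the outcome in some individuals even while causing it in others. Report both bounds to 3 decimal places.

p₁ = 0.826, p₀ = 0.239.
Under exogeneity alone the bounds on PN are max{0,(p₁−p₀)/p₁} ≤ PN ≤ min{1,(1−p₀)/p₁}.
  lower = (p₁ − p₀)/p₁ = 0.587 / 0.826 ≈ 0.7107
  upper = min{1, (1 − p₀)/p₁} = 0.761 / 0.826 ≈ 0.9213

0.711 ≤ PN ≤ 0.921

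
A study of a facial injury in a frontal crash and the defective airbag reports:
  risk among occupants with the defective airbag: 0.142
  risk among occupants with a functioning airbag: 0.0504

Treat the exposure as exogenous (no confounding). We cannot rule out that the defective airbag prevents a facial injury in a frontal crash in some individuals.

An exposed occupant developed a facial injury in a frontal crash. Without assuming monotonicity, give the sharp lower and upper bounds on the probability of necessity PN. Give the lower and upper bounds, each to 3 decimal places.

0.645 ≤ PN ≤ 1.000

Let p₁ = 0.142, p₀ = 0.0504.
Under exogeneity alone the bounds on PN are max{0,(p₁−p₀)/p₁} ≤ PN ≤ min{1,(1−p₀)/p₁}.
  lower = (p₁ − p₀)/p₁ = 0.0916 / 0.142 ≈ 0.6451
  upper = min{1, (1 − p₀)/p₁} = 0.9496 / 0.142 ≈ 6.6873 → capped at 1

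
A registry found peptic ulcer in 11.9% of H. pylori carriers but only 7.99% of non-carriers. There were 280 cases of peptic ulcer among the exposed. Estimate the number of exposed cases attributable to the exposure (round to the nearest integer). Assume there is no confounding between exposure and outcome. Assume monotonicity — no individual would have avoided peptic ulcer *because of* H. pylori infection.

p₁ = 0.119, p₀ = 0.0799.
PN = (p₁ − p₀)/p₁ = (0.119 − 0.0799) / 0.119 ≈ 0.32857.
Attributable cases ≈ PN × (exposed cases) = 0.32857 × 280 ≈ 92.00.

about 92 cases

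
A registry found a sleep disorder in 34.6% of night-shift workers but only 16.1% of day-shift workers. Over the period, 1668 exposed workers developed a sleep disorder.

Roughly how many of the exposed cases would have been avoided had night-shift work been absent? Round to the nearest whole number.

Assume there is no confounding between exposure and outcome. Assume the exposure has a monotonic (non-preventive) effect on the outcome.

about 892 cases

p₁ = 0.346, p₀ = 0.161.
PN = (p₁ − p₀)/p₁ = (0.346 − 0.161) / 0.346 ≈ 0.53468.
Attributable cases ≈ PN × (exposed cases) = 0.53468 × 1668 ≈ 891.85.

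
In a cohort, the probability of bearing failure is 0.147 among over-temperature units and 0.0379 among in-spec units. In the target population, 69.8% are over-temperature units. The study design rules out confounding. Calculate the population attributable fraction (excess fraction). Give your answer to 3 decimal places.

Let p₁ = 0.147, p₀ = 0.0379.
Overall risk P(Y=1) = π·p₁ + (1−π)·p₀ = 0.698×0.147 + 0.302×0.0379 = 0.11405.
Under exogeneity, PAF = [P(Y=1) − p₀] / P(Y=1).
PAF = (0.11405 − 0.0379) / 0.11405 ≈ 0.6677

PAF ≈ 0.668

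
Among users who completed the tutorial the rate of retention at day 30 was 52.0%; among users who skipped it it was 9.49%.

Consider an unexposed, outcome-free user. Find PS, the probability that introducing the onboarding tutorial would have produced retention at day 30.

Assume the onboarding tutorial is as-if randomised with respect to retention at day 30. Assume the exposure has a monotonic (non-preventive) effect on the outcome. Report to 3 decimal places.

p₁ = 0.52, p₀ = 0.0949.
Under exogeneity and monotonicity, PS = (p₁ − p₀) / (1 − p₀).
PS = (0.52 − 0.0949) / (1 − 0.0949) = 0.4251 / 0.9051 ≈ 0.4697

PS ≈ 0.470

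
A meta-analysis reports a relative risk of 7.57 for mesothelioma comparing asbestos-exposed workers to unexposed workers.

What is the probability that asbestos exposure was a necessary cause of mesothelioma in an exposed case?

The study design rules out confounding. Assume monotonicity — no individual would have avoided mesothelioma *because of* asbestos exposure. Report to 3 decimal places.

PN ≈ 0.868

Under exogeneity and monotonicity, PN = (RR − 1) / RR = 1 − 1/RR.
PN = (7.57 − 1) / 7.57 = 6.57 / 7.57 ≈ 0.8679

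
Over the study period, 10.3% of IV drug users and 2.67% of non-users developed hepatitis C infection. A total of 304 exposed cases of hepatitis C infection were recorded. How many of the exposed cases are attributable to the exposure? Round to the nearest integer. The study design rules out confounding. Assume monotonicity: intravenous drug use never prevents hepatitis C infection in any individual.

p₁ = 0.103, p₀ = 0.0267.
PN = (p₁ − p₀)/p₁ = (0.103 − 0.0267) / 0.103 ≈ 0.74078.
Attributable cases ≈ PN × (exposed cases) = 0.74078 × 304 ≈ 225.20.

about 225 cases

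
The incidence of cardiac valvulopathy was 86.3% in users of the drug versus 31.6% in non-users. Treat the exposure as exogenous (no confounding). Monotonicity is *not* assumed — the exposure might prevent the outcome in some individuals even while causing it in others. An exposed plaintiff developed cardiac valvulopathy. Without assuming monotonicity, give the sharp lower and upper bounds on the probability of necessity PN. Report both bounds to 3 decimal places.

0.634 ≤ PN ≤ 0.793

p₁ = 0.863, p₀ = 0.316.
Under exogeneity alone the bounds on PN are max{0,(p₁−p₀)/p₁} ≤ PN ≤ min{1,(1−p₀)/p₁}.
  lower = (p₁ − p₀)/p₁ = 0.547 / 0.863 ≈ 0.6338
  upper = min{1, (1 − p₀)/p₁} = 0.684 / 0.863 ≈ 0.7926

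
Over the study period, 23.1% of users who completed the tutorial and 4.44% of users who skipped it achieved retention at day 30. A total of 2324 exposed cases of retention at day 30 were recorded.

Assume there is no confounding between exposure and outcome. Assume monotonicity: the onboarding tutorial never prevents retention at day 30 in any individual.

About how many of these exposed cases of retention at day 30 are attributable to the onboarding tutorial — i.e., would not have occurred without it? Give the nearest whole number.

p₁ = 0.231, p₀ = 0.0444.
PN = (p₁ − p₀)/p₁ = (0.231 − 0.0444) / 0.231 ≈ 0.80779.
Attributable cases ≈ PN × (exposed cases) = 0.80779 × 2324 ≈ 1877.31.

about 1877 cases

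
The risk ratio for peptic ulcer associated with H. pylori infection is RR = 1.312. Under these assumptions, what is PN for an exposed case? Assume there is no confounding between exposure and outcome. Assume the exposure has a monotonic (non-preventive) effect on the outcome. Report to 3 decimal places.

Under exogeneity and monotonicity, PN = (RR − 1) / RR = 1 − 1/RR.
PN = (1.312 − 1) / 1.312 = 0.312 / 1.312 ≈ 0.2378

PN ≈ 0.238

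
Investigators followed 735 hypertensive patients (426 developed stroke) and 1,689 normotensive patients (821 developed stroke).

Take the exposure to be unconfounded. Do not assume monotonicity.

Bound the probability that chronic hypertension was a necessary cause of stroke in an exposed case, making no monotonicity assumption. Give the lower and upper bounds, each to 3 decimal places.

0.161 ≤ PN ≤ 0.887

p₁ = P(outcome | exposed) = 426/735 = 0.57959
p₀ = P(outcome | unexposed) = 821/1689 = 0.48609
Under exogeneity alone the bounds on PN are max{0,(p₁−p₀)/p₁} ≤ PN ≤ min{1,(1−p₀)/p₁}.
  lower = (p₁ − p₀)/p₁ = 0.093505 / 0.57959 ≈ 0.1613
  upper = min{1, (1 − p₀)/p₁} = 0.51391 / 0.57959 ≈ 0.8867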